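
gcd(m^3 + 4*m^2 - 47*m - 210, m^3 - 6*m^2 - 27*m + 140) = m^2 - 2*m - 35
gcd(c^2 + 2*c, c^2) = c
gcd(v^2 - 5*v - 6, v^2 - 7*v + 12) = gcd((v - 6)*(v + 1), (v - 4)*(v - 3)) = 1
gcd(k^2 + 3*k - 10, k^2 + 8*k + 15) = k + 5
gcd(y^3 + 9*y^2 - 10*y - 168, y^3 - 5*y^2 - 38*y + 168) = y^2 + 2*y - 24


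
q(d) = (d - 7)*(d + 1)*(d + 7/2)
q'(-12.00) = 464.00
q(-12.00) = -1776.50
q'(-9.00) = 260.00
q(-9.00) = -704.00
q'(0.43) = -29.60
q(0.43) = -36.92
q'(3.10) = -14.67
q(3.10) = -105.53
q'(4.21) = 4.12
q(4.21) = -112.07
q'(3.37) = -10.78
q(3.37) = -108.98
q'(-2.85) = 10.62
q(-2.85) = 11.84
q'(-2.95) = 12.86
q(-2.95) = 10.67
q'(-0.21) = -26.82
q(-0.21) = -18.74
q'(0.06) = -28.29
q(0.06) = -26.19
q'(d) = (d - 7)*(d + 1) + (d - 7)*(d + 7/2) + (d + 1)*(d + 7/2)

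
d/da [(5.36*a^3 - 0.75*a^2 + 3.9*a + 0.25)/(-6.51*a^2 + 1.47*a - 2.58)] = (-34.8936*a^4 + 15.7584*a^3 - 17.1999*a^2 + 7.125*a - 10.4295)/(42.3801*a^4 - 19.1394*a^3 + 35.7525*a^2 - 7.5852*a + 6.6564)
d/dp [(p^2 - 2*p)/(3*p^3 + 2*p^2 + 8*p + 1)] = (-3*p^4 + 12*p^3 + 12*p^2 + 2*p - 2)/(9*p^6 + 12*p^5 + 52*p^4 + 38*p^3 + 68*p^2 + 16*p + 1)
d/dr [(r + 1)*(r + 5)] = 2*r + 6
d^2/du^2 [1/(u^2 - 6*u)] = 2*(-u*(u - 6) + 4*(u - 3)^2)/(u^3*(u - 6)^3)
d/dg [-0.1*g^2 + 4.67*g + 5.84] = 4.67 - 0.2*g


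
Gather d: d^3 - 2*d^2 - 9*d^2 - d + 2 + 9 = d^3 - 11*d^2 - d + 11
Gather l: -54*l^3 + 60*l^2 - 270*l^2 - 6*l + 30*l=-54*l^3 - 210*l^2 + 24*l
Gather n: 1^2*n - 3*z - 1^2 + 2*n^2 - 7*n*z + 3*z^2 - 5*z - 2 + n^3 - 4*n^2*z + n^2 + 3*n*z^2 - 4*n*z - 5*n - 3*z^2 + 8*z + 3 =n^3 + n^2*(3 - 4*z) + n*(3*z^2 - 11*z - 4)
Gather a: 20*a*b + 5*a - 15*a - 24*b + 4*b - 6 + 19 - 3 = a*(20*b - 10) - 20*b + 10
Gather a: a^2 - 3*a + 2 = a^2 - 3*a + 2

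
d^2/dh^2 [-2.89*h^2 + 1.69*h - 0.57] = -5.78000000000000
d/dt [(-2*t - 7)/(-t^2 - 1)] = 2*(-t^2 - 7*t + 1)/(t^4 + 2*t^2 + 1)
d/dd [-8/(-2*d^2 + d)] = 8*(1 - 4*d)/(d^2*(2*d - 1)^2)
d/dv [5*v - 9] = 5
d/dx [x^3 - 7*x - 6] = 3*x^2 - 7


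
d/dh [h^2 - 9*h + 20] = 2*h - 9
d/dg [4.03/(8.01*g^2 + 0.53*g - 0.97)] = (-64.5606*g - 2.1359)/(8.01*g^2 + 0.53*g - 0.97)^2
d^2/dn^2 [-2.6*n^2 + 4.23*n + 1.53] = -5.20000000000000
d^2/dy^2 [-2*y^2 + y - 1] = -4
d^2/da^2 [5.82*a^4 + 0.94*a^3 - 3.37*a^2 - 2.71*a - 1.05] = 69.84*a^2 + 5.64*a - 6.74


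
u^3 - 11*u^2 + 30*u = u*(u - 6)*(u - 5)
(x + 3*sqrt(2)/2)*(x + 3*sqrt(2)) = x^2 + 9*sqrt(2)*x/2 + 9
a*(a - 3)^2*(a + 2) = a^4 - 4*a^3 - 3*a^2 + 18*a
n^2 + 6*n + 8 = (n + 2)*(n + 4)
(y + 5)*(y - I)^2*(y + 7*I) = y^4 + 5*y^3 + 5*I*y^3 + 13*y^2 + 25*I*y^2 + 65*y - 7*I*y - 35*I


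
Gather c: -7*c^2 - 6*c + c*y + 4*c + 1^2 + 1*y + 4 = -7*c^2 + c*(y - 2) + y + 5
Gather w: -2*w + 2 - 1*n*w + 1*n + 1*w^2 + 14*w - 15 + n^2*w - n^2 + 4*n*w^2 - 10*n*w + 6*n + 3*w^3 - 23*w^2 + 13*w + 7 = -n^2 + 7*n + 3*w^3 + w^2*(4*n - 22) + w*(n^2 - 11*n + 25) - 6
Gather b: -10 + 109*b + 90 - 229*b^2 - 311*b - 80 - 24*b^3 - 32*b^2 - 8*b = -24*b^3 - 261*b^2 - 210*b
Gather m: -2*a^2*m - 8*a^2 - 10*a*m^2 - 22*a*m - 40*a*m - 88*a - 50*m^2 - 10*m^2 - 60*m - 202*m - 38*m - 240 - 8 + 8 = -8*a^2 - 88*a + m^2*(-10*a - 60) + m*(-2*a^2 - 62*a - 300) - 240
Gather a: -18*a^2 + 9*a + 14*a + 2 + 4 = -18*a^2 + 23*a + 6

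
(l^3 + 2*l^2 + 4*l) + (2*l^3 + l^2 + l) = 3*l^3 + 3*l^2 + 5*l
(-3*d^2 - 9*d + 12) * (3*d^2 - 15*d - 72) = -9*d^4 + 18*d^3 + 387*d^2 + 468*d - 864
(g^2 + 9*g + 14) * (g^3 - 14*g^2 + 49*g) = g^5 - 5*g^4 - 63*g^3 + 245*g^2 + 686*g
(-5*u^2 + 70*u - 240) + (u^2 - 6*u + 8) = -4*u^2 + 64*u - 232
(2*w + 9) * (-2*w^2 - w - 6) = -4*w^3 - 20*w^2 - 21*w - 54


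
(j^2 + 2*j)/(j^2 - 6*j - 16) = j/(j - 8)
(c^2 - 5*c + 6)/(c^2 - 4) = (c - 3)/(c + 2)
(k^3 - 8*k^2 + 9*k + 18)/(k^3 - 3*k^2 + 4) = (k^2 - 9*k + 18)/(k^2 - 4*k + 4)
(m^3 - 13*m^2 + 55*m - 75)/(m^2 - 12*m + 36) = (m^3 - 13*m^2 + 55*m - 75)/(m^2 - 12*m + 36)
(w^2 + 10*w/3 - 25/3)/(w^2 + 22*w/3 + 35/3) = (3*w - 5)/(3*w + 7)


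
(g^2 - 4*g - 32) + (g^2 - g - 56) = 2*g^2 - 5*g - 88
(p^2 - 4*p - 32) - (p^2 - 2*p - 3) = -2*p - 29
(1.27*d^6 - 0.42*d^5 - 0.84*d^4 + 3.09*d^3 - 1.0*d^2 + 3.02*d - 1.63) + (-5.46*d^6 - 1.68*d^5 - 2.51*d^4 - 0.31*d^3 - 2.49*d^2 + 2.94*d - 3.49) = -4.19*d^6 - 2.1*d^5 - 3.35*d^4 + 2.78*d^3 - 3.49*d^2 + 5.96*d - 5.12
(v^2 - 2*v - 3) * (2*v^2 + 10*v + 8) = 2*v^4 + 6*v^3 - 18*v^2 - 46*v - 24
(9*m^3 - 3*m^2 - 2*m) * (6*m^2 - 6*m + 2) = 54*m^5 - 72*m^4 + 24*m^3 + 6*m^2 - 4*m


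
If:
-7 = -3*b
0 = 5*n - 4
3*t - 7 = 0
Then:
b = 7/3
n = 4/5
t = 7/3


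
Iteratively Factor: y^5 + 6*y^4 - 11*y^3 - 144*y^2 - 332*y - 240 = (y - 5)*(y^4 + 11*y^3 + 44*y^2 + 76*y + 48) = (y - 5)*(y + 2)*(y^3 + 9*y^2 + 26*y + 24) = (y - 5)*(y + 2)*(y + 4)*(y^2 + 5*y + 6) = (y - 5)*(y + 2)^2*(y + 4)*(y + 3)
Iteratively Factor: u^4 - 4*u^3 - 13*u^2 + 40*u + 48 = (u - 4)*(u^3 - 13*u - 12) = (u - 4)*(u + 1)*(u^2 - u - 12) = (u - 4)^2*(u + 1)*(u + 3)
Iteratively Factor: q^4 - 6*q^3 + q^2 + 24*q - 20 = (q - 1)*(q^3 - 5*q^2 - 4*q + 20) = (q - 1)*(q + 2)*(q^2 - 7*q + 10) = (q - 2)*(q - 1)*(q + 2)*(q - 5)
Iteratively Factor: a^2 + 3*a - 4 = (a - 1)*(a + 4)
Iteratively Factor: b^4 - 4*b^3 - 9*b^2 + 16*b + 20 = (b - 5)*(b^3 + b^2 - 4*b - 4) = (b - 5)*(b + 2)*(b^2 - b - 2) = (b - 5)*(b + 1)*(b + 2)*(b - 2)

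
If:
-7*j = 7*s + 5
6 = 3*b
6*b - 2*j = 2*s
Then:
No Solution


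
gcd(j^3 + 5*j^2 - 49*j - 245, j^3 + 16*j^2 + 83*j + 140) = j^2 + 12*j + 35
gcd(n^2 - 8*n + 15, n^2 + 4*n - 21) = n - 3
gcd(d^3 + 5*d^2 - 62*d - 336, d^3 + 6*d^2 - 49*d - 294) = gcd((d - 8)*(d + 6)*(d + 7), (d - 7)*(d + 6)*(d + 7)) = d^2 + 13*d + 42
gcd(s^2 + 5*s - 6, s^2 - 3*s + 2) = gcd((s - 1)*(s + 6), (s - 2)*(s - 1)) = s - 1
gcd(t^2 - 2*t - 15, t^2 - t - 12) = t + 3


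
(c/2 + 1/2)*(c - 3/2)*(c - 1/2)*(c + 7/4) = c^4/2 + 3*c^3/8 - 3*c^2/2 - 23*c/32 + 21/32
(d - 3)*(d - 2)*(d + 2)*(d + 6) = d^4 + 3*d^3 - 22*d^2 - 12*d + 72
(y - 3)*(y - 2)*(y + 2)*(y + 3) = y^4 - 13*y^2 + 36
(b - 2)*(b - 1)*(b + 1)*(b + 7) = b^4 + 5*b^3 - 15*b^2 - 5*b + 14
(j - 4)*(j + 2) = j^2 - 2*j - 8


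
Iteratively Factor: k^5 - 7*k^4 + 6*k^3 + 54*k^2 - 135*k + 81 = (k - 3)*(k^4 - 4*k^3 - 6*k^2 + 36*k - 27) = (k - 3)*(k - 1)*(k^3 - 3*k^2 - 9*k + 27) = (k - 3)^2*(k - 1)*(k^2 - 9) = (k - 3)^2*(k - 1)*(k + 3)*(k - 3)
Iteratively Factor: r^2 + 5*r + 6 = (r + 2)*(r + 3)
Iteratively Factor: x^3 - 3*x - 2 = (x + 1)*(x^2 - x - 2) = (x - 2)*(x + 1)*(x + 1)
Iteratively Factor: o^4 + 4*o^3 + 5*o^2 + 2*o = (o)*(o^3 + 4*o^2 + 5*o + 2) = o*(o + 1)*(o^2 + 3*o + 2) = o*(o + 1)*(o + 2)*(o + 1)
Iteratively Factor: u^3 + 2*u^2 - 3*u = (u - 1)*(u^2 + 3*u) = (u - 1)*(u + 3)*(u)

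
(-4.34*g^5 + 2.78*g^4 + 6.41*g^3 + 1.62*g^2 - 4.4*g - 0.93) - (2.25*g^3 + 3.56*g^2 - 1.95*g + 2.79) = -4.34*g^5 + 2.78*g^4 + 4.16*g^3 - 1.94*g^2 - 2.45*g - 3.72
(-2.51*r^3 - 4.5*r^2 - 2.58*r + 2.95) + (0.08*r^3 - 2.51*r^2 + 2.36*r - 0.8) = -2.43*r^3 - 7.01*r^2 - 0.22*r + 2.15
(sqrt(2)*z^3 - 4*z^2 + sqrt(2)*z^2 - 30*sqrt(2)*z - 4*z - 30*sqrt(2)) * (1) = sqrt(2)*z^3 - 4*z^2 + sqrt(2)*z^2 - 30*sqrt(2)*z - 4*z - 30*sqrt(2)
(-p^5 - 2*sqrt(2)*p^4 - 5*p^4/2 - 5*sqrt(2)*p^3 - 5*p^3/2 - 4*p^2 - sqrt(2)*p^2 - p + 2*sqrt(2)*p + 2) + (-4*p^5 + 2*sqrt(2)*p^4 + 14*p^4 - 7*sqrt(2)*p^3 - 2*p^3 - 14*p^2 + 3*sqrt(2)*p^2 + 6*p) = -5*p^5 + 23*p^4/2 - 12*sqrt(2)*p^3 - 9*p^3/2 - 18*p^2 + 2*sqrt(2)*p^2 + 2*sqrt(2)*p + 5*p + 2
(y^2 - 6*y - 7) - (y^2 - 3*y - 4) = -3*y - 3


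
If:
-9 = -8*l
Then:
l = 9/8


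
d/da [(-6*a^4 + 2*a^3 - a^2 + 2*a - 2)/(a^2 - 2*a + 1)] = 2*(-6*a^4 + 13*a^3 - 3*a^2 + 1)/(a^3 - 3*a^2 + 3*a - 1)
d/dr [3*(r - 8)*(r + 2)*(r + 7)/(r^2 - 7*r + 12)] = 3*(r^4 - 14*r^3 + 87*r^2 + 248*r - 1480)/(r^4 - 14*r^3 + 73*r^2 - 168*r + 144)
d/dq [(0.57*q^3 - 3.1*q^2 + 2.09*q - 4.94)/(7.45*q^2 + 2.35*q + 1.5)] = (4.2465*q^4 + 2.679*q^3 - 20.2905*q^2 + 64.306*q + 14.744)/(55.5025*q^4 + 35.015*q^3 + 27.8725*q^2 + 7.05*q + 2.25)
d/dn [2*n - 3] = 2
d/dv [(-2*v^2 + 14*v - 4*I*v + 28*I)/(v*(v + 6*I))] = 2*(-v^2*(7 + 4*I) - 28*I*v + 84)/(v^2*(v^2 + 12*I*v - 36))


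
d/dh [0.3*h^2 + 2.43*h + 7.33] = 0.6*h + 2.43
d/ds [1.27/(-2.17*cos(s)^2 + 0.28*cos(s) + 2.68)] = (0.3556 - 5.5118*cos(s))*sin(s)/(-2.17*cos(s)^2 + 0.28*cos(s) + 2.68)^2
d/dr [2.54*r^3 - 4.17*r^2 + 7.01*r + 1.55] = 7.62*r^2 - 8.34*r + 7.01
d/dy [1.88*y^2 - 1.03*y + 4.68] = 3.76*y - 1.03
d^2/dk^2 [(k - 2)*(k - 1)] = 2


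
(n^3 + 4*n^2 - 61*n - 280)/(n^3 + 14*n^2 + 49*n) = (n^2 - 3*n - 40)/(n*(n + 7))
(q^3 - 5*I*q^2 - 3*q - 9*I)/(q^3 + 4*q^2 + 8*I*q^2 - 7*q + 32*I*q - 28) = (q^2 - 6*I*q - 9)/(q^2 + q*(4 + 7*I) + 28*I)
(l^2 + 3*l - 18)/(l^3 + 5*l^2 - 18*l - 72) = (l - 3)/(l^2 - l - 12)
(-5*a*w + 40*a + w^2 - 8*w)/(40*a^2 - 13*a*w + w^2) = (w - 8)/(-8*a + w)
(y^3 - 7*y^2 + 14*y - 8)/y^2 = y - 7 + 14/y - 8/y^2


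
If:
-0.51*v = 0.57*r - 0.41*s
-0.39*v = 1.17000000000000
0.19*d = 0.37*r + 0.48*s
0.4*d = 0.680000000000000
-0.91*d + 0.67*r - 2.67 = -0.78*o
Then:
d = 1.70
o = 3.66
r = 2.04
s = -0.90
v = -3.00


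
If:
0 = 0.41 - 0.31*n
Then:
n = 1.32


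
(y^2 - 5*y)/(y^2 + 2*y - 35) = y/(y + 7)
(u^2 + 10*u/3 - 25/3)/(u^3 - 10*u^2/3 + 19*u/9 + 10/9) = 3*(u + 5)/(3*u^2 - 5*u - 2)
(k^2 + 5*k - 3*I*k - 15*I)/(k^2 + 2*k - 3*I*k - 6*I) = (k + 5)/(k + 2)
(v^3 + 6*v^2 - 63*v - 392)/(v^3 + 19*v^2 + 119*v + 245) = (v - 8)/(v + 5)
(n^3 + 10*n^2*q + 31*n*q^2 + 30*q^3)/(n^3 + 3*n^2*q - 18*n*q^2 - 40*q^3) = (-n - 3*q)/(-n + 4*q)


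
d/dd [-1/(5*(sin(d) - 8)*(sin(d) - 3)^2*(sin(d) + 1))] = (4*sin(d)^2 - 27*sin(d) + 5)*cos(d)/(5*(sin(d) - 8)^2*(sin(d) - 3)^3*(sin(d) + 1)^2)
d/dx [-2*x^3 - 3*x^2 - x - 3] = -6*x^2 - 6*x - 1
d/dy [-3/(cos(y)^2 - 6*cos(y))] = 6*(3 - cos(y))*sin(y)/((cos(y) - 6)^2*cos(y)^2)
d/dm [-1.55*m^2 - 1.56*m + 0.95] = -3.1*m - 1.56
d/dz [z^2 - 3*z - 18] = 2*z - 3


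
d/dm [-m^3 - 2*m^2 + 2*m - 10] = -3*m^2 - 4*m + 2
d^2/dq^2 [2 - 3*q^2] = -6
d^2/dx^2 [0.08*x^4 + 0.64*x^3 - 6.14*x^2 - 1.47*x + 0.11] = 0.96*x^2 + 3.84*x - 12.28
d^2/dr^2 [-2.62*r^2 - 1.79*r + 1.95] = -5.24000000000000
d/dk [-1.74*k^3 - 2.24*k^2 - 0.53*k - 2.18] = -5.22*k^2 - 4.48*k - 0.53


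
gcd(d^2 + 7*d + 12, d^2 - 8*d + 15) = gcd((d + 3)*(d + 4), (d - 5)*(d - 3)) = 1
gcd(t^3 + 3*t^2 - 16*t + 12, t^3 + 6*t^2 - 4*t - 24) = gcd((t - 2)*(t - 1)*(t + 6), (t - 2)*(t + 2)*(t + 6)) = t^2 + 4*t - 12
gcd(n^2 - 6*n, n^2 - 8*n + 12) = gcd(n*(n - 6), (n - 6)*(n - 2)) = n - 6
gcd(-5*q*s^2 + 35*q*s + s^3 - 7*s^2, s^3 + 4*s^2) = s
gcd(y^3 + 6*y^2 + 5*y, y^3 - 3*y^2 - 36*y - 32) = y + 1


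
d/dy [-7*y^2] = -14*y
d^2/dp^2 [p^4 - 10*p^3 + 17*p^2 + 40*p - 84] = 12*p^2 - 60*p + 34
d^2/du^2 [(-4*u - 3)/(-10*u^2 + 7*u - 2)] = 2*((4*u + 3)*(20*u - 7)^2 - 2*(60*u + 1)*(10*u^2 - 7*u + 2))/(10*u^2 - 7*u + 2)^3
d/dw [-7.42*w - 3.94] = -7.42000000000000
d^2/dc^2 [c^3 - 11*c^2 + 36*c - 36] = 6*c - 22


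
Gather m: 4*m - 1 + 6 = 4*m + 5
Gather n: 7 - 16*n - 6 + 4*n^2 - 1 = 4*n^2 - 16*n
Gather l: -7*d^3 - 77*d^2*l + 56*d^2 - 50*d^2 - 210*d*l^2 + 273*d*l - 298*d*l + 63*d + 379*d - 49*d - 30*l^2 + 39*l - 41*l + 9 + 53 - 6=-7*d^3 + 6*d^2 + 393*d + l^2*(-210*d - 30) + l*(-77*d^2 - 25*d - 2) + 56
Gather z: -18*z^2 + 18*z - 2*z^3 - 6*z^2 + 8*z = -2*z^3 - 24*z^2 + 26*z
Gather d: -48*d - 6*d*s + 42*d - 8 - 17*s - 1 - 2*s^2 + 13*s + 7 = d*(-6*s - 6) - 2*s^2 - 4*s - 2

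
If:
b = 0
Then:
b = 0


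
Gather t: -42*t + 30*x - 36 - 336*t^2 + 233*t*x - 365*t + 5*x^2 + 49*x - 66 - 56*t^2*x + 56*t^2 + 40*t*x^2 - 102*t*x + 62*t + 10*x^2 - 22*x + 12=t^2*(-56*x - 280) + t*(40*x^2 + 131*x - 345) + 15*x^2 + 57*x - 90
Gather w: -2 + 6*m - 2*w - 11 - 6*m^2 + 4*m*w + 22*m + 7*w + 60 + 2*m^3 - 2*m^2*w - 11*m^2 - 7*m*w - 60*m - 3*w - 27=2*m^3 - 17*m^2 - 32*m + w*(-2*m^2 - 3*m + 2) + 20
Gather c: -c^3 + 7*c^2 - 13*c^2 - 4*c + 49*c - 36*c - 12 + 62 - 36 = -c^3 - 6*c^2 + 9*c + 14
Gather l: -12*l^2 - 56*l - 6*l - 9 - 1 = -12*l^2 - 62*l - 10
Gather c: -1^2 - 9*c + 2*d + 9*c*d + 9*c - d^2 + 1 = 9*c*d - d^2 + 2*d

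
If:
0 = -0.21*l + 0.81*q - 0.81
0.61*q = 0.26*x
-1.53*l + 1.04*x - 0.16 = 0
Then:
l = 2.54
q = 1.66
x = 3.89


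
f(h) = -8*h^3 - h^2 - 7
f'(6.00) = -876.00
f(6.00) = -1771.00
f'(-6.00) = -852.00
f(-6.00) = 1685.00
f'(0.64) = -11.11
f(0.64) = -9.51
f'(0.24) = -1.86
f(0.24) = -7.17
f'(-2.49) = -143.82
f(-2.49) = 110.31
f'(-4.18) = -410.98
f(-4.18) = 559.80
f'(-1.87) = -80.19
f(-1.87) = 41.82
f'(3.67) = -330.59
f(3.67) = -415.92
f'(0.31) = -2.93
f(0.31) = -7.33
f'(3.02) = -224.93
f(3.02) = -236.47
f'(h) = -24*h^2 - 2*h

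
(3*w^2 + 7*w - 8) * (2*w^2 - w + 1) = 6*w^4 + 11*w^3 - 20*w^2 + 15*w - 8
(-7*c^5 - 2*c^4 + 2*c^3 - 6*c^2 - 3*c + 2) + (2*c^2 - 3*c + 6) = -7*c^5 - 2*c^4 + 2*c^3 - 4*c^2 - 6*c + 8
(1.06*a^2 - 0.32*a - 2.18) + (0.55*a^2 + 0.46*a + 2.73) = 1.61*a^2 + 0.14*a + 0.55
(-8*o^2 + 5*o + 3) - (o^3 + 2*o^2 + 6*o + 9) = -o^3 - 10*o^2 - o - 6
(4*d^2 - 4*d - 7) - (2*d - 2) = 4*d^2 - 6*d - 5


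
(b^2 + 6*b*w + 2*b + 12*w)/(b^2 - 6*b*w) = (b^2 + 6*b*w + 2*b + 12*w)/(b*(b - 6*w))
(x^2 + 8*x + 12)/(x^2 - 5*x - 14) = (x + 6)/(x - 7)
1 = 1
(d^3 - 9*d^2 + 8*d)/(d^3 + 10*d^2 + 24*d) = (d^2 - 9*d + 8)/(d^2 + 10*d + 24)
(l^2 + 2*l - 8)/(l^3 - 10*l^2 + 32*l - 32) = (l + 4)/(l^2 - 8*l + 16)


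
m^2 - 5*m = m*(m - 5)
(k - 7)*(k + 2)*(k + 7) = k^3 + 2*k^2 - 49*k - 98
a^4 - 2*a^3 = a^3*(a - 2)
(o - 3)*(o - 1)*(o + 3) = o^3 - o^2 - 9*o + 9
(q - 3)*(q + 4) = q^2 + q - 12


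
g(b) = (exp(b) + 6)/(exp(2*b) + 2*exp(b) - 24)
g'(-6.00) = 0.00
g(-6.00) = -0.25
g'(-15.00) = 0.00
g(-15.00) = -0.25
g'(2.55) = -0.17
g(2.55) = 0.11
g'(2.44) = -0.21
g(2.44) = 0.13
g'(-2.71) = -0.00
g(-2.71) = -0.25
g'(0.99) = -1.57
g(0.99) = -0.76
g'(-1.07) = -0.03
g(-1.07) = -0.27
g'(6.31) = -0.00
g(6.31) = 0.00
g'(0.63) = -0.42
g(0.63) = -0.47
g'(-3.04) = -0.00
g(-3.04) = -0.25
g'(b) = (exp(b) + 6)*(-2*exp(2*b) - 2*exp(b))/(exp(2*b) + 2*exp(b) - 24)^2 + exp(b)/(exp(2*b) + 2*exp(b) - 24) = -exp(b)/(exp(2*b) - 8*exp(b) + 16)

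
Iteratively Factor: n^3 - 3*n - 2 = (n + 1)*(n^2 - n - 2) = (n - 2)*(n + 1)*(n + 1)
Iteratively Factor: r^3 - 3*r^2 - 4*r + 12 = (r + 2)*(r^2 - 5*r + 6) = (r - 3)*(r + 2)*(r - 2)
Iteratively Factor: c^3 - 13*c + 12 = (c - 3)*(c^2 + 3*c - 4) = (c - 3)*(c + 4)*(c - 1)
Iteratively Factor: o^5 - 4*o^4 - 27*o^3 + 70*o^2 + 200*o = (o - 5)*(o^4 + o^3 - 22*o^2 - 40*o) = (o - 5)^2*(o^3 + 6*o^2 + 8*o) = (o - 5)^2*(o + 4)*(o^2 + 2*o) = o*(o - 5)^2*(o + 4)*(o + 2)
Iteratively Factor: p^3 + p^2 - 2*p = (p)*(p^2 + p - 2) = p*(p + 2)*(p - 1)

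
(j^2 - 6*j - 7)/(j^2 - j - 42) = (j + 1)/(j + 6)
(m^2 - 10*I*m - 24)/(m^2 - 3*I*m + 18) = (m - 4*I)/(m + 3*I)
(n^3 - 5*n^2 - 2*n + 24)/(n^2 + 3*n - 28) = (n^2 - n - 6)/(n + 7)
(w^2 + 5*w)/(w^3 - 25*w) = 1/(w - 5)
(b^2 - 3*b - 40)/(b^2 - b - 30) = (b - 8)/(b - 6)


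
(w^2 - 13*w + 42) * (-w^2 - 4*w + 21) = -w^4 + 9*w^3 + 31*w^2 - 441*w + 882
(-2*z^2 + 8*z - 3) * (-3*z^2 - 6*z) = 6*z^4 - 12*z^3 - 39*z^2 + 18*z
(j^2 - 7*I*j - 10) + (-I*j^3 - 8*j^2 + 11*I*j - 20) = -I*j^3 - 7*j^2 + 4*I*j - 30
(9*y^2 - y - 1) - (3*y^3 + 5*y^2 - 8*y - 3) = -3*y^3 + 4*y^2 + 7*y + 2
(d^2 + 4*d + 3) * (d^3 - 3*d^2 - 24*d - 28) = d^5 + d^4 - 33*d^3 - 133*d^2 - 184*d - 84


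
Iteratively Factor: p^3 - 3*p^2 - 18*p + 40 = (p - 2)*(p^2 - p - 20) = (p - 2)*(p + 4)*(p - 5)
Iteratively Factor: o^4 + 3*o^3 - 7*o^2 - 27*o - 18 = (o + 2)*(o^3 + o^2 - 9*o - 9) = (o - 3)*(o + 2)*(o^2 + 4*o + 3) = (o - 3)*(o + 1)*(o + 2)*(o + 3)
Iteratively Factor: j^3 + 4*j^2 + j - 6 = (j + 2)*(j^2 + 2*j - 3) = (j - 1)*(j + 2)*(j + 3)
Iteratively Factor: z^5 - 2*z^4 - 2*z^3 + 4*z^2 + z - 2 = (z + 1)*(z^4 - 3*z^3 + z^2 + 3*z - 2) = (z - 2)*(z + 1)*(z^3 - z^2 - z + 1) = (z - 2)*(z + 1)^2*(z^2 - 2*z + 1) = (z - 2)*(z - 1)*(z + 1)^2*(z - 1)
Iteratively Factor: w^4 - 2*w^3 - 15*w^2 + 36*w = (w - 3)*(w^3 + w^2 - 12*w) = (w - 3)*(w + 4)*(w^2 - 3*w) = (w - 3)^2*(w + 4)*(w)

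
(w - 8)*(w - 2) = w^2 - 10*w + 16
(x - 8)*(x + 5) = x^2 - 3*x - 40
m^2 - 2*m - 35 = (m - 7)*(m + 5)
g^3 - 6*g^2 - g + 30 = (g - 5)*(g - 3)*(g + 2)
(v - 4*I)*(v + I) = v^2 - 3*I*v + 4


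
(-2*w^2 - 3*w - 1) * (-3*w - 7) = 6*w^3 + 23*w^2 + 24*w + 7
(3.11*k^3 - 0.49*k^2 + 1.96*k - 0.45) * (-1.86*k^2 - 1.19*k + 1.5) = -5.7846*k^5 - 2.7895*k^4 + 1.6025*k^3 - 2.2304*k^2 + 3.4755*k - 0.675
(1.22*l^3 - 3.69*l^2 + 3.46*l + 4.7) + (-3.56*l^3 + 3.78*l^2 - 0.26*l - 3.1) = -2.34*l^3 + 0.0899999999999999*l^2 + 3.2*l + 1.6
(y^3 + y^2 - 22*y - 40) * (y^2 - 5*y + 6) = y^5 - 4*y^4 - 21*y^3 + 76*y^2 + 68*y - 240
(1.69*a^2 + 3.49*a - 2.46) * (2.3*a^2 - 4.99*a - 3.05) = 3.887*a^4 - 0.4061*a^3 - 28.2276*a^2 + 1.6309*a + 7.503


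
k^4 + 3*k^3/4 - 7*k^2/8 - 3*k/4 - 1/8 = (k - 1)*(k + 1/4)*(k + 1/2)*(k + 1)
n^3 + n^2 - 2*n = n*(n - 1)*(n + 2)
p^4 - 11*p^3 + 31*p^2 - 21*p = p*(p - 7)*(p - 3)*(p - 1)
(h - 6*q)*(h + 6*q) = h^2 - 36*q^2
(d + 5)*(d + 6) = d^2 + 11*d + 30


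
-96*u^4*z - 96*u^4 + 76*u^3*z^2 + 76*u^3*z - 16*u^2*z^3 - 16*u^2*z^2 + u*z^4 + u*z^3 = (-8*u + z)*(-6*u + z)*(-2*u + z)*(u*z + u)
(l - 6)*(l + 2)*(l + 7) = l^3 + 3*l^2 - 40*l - 84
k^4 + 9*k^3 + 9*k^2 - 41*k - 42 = (k - 2)*(k + 1)*(k + 3)*(k + 7)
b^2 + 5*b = b*(b + 5)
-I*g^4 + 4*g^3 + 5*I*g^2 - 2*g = g*(g + I)*(g + 2*I)*(-I*g + 1)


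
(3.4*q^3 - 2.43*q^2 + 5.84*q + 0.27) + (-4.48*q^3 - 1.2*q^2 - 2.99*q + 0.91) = -1.08*q^3 - 3.63*q^2 + 2.85*q + 1.18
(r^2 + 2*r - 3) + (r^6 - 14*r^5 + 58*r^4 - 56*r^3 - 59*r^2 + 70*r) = r^6 - 14*r^5 + 58*r^4 - 56*r^3 - 58*r^2 + 72*r - 3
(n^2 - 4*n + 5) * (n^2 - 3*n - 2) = n^4 - 7*n^3 + 15*n^2 - 7*n - 10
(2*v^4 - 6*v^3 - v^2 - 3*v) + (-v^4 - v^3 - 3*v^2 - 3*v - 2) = v^4 - 7*v^3 - 4*v^2 - 6*v - 2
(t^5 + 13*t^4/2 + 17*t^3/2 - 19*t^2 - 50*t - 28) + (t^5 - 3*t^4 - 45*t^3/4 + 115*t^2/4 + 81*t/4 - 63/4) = 2*t^5 + 7*t^4/2 - 11*t^3/4 + 39*t^2/4 - 119*t/4 - 175/4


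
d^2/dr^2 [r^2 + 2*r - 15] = 2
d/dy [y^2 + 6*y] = 2*y + 6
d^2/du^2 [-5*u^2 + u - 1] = -10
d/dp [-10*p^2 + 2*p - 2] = 2 - 20*p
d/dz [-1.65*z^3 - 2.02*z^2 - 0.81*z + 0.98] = -4.95*z^2 - 4.04*z - 0.81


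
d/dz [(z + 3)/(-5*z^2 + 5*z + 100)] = (-z^2 + z + (z + 3)*(2*z - 1) + 20)/(5*(-z^2 + z + 20)^2)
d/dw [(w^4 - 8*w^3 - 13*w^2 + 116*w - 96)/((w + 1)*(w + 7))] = 2*(w^5 + 8*w^4 - 50*w^3 - 194*w^2 + 5*w + 790)/(w^4 + 16*w^3 + 78*w^2 + 112*w + 49)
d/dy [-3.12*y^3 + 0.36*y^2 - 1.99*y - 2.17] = -9.36*y^2 + 0.72*y - 1.99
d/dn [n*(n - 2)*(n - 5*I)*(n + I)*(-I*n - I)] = -5*I*n^4 + n^3*(-16 + 4*I) + n^2*(12 - 9*I) + n*(16 + 10*I) + 10*I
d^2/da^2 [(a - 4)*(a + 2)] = 2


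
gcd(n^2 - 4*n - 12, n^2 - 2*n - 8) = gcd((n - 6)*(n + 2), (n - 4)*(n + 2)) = n + 2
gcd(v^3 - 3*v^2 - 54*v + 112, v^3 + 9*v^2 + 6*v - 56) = v^2 + 5*v - 14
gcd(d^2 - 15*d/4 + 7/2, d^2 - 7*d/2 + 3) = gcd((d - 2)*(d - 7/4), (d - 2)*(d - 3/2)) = d - 2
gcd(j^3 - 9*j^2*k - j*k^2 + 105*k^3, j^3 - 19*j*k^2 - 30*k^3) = j^2 - 2*j*k - 15*k^2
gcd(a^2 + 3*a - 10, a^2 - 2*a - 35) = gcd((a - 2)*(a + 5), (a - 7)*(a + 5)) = a + 5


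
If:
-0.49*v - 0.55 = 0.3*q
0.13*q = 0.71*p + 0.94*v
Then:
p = -1.62300469483568*v - 0.335680751173709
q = -1.63333333333333*v - 1.83333333333333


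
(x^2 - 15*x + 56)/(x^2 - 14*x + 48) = (x - 7)/(x - 6)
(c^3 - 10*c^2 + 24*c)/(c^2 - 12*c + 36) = c*(c - 4)/(c - 6)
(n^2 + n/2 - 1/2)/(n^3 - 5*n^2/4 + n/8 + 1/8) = 4*(n + 1)/(4*n^2 - 3*n - 1)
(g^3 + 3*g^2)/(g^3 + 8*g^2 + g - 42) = g^2/(g^2 + 5*g - 14)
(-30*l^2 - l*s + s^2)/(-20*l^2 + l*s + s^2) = (-6*l + s)/(-4*l + s)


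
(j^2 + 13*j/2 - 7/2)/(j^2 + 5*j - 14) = (j - 1/2)/(j - 2)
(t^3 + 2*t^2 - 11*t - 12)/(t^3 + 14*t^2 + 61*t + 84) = (t^2 - 2*t - 3)/(t^2 + 10*t + 21)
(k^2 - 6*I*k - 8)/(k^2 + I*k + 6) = (k - 4*I)/(k + 3*I)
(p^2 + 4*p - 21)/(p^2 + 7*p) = (p - 3)/p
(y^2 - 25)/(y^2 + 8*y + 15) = (y - 5)/(y + 3)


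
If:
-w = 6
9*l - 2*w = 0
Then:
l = -4/3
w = -6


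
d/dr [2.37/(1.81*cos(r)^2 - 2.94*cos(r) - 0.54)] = (8.5794*cos(r) - 6.9678)*sin(r)/(-1.81*cos(r)^2 + 2.94*cos(r) + 0.54)^2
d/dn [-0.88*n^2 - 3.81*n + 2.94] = -1.76*n - 3.81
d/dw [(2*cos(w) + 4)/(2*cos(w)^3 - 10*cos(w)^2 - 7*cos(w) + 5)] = 8*(-37*cos(w) + cos(2*w) + cos(3*w) - 18)*sin(w)/(-11*cos(w) - 10*cos(2*w) + cos(3*w))^2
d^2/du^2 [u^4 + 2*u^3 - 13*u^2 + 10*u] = 12*u^2 + 12*u - 26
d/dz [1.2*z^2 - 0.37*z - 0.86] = 2.4*z - 0.37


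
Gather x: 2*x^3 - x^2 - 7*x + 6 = 2*x^3 - x^2 - 7*x + 6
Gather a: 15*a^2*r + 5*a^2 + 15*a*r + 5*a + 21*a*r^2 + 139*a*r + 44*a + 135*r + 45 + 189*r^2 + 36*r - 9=a^2*(15*r + 5) + a*(21*r^2 + 154*r + 49) + 189*r^2 + 171*r + 36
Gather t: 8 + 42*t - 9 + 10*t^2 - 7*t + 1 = 10*t^2 + 35*t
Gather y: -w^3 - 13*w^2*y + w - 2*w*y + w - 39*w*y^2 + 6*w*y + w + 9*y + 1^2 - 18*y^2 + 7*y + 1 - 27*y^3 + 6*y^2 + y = -w^3 + 3*w - 27*y^3 + y^2*(-39*w - 12) + y*(-13*w^2 + 4*w + 17) + 2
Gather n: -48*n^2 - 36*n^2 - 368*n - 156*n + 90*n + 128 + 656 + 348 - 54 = -84*n^2 - 434*n + 1078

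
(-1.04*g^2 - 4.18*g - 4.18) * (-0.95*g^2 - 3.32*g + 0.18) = 0.988*g^4 + 7.4238*g^3 + 17.6614*g^2 + 13.1252*g - 0.7524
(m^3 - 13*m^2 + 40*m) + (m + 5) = m^3 - 13*m^2 + 41*m + 5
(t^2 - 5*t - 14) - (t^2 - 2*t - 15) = 1 - 3*t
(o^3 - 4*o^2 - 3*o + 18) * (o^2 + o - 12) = o^5 - 3*o^4 - 19*o^3 + 63*o^2 + 54*o - 216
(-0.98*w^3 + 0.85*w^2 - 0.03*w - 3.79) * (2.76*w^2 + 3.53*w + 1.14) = -2.7048*w^5 - 1.1134*w^4 + 1.8005*w^3 - 9.5973*w^2 - 13.4129*w - 4.3206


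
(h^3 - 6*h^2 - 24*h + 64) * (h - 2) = h^4 - 8*h^3 - 12*h^2 + 112*h - 128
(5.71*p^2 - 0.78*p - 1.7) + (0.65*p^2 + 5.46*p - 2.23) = 6.36*p^2 + 4.68*p - 3.93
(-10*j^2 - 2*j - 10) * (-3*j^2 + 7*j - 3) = 30*j^4 - 64*j^3 + 46*j^2 - 64*j + 30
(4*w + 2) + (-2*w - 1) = 2*w + 1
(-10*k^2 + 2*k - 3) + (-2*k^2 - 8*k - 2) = -12*k^2 - 6*k - 5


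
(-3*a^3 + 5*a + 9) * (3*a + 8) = -9*a^4 - 24*a^3 + 15*a^2 + 67*a + 72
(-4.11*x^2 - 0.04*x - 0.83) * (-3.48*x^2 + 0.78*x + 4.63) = 14.3028*x^4 - 3.0666*x^3 - 16.1721*x^2 - 0.8326*x - 3.8429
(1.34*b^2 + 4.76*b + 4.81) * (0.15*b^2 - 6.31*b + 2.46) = 0.201*b^4 - 7.7414*b^3 - 26.0177*b^2 - 18.6415*b + 11.8326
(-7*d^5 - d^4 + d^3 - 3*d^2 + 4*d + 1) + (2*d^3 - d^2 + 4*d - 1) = -7*d^5 - d^4 + 3*d^3 - 4*d^2 + 8*d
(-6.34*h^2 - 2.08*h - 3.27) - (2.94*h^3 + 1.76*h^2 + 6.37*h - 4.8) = -2.94*h^3 - 8.1*h^2 - 8.45*h + 1.53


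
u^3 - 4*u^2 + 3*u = u*(u - 3)*(u - 1)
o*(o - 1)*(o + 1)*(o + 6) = o^4 + 6*o^3 - o^2 - 6*o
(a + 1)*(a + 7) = a^2 + 8*a + 7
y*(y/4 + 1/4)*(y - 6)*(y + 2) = y^4/4 - 3*y^3/4 - 4*y^2 - 3*y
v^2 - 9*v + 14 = (v - 7)*(v - 2)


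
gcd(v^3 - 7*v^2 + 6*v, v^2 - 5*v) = v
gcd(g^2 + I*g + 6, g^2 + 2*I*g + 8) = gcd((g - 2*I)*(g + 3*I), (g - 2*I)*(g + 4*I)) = g - 2*I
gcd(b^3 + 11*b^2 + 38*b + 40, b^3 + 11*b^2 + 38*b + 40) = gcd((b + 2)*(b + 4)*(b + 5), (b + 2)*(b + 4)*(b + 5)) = b^3 + 11*b^2 + 38*b + 40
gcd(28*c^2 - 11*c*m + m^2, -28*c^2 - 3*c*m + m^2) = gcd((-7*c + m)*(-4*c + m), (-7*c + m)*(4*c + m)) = 7*c - m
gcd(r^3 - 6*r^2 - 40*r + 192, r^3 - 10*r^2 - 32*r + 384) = r^2 - 2*r - 48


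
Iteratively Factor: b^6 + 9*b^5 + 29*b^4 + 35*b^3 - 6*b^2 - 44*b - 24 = (b + 3)*(b^5 + 6*b^4 + 11*b^3 + 2*b^2 - 12*b - 8) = (b + 1)*(b + 3)*(b^4 + 5*b^3 + 6*b^2 - 4*b - 8) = (b + 1)*(b + 2)*(b + 3)*(b^3 + 3*b^2 - 4) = (b + 1)*(b + 2)^2*(b + 3)*(b^2 + b - 2) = (b + 1)*(b + 2)^3*(b + 3)*(b - 1)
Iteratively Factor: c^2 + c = (c)*(c + 1)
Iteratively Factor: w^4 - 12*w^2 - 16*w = (w)*(w^3 - 12*w - 16) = w*(w - 4)*(w^2 + 4*w + 4) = w*(w - 4)*(w + 2)*(w + 2)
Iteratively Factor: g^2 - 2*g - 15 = (g + 3)*(g - 5)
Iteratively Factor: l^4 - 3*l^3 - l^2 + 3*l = (l + 1)*(l^3 - 4*l^2 + 3*l) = l*(l + 1)*(l^2 - 4*l + 3) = l*(l - 1)*(l + 1)*(l - 3)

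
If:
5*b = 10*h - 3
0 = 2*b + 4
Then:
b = -2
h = -7/10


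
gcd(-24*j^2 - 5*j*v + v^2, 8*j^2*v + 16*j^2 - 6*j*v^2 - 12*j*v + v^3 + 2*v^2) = 1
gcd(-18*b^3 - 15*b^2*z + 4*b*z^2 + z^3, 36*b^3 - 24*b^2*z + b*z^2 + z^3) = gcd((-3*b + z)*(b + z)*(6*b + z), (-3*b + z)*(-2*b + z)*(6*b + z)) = -18*b^2 + 3*b*z + z^2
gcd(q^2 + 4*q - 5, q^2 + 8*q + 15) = q + 5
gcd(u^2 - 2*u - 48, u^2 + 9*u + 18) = u + 6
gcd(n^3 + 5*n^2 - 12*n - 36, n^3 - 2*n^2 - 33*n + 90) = n^2 + 3*n - 18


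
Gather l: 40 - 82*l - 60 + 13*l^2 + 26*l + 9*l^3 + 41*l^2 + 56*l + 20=9*l^3 + 54*l^2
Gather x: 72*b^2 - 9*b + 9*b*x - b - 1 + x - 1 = 72*b^2 - 10*b + x*(9*b + 1) - 2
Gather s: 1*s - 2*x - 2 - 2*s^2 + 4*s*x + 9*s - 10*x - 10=-2*s^2 + s*(4*x + 10) - 12*x - 12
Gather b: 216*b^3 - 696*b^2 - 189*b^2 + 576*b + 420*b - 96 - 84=216*b^3 - 885*b^2 + 996*b - 180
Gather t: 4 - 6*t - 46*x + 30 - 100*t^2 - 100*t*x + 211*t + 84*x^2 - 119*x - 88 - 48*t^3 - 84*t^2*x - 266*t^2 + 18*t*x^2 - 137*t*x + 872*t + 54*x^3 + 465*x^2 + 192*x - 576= -48*t^3 + t^2*(-84*x - 366) + t*(18*x^2 - 237*x + 1077) + 54*x^3 + 549*x^2 + 27*x - 630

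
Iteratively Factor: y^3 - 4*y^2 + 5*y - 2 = (y - 2)*(y^2 - 2*y + 1) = (y - 2)*(y - 1)*(y - 1)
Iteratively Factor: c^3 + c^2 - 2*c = (c + 2)*(c^2 - c) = c*(c + 2)*(c - 1)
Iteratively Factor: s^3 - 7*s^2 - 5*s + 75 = (s - 5)*(s^2 - 2*s - 15) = (s - 5)^2*(s + 3)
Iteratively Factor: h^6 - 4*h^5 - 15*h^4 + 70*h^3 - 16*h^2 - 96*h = (h - 4)*(h^5 - 15*h^3 + 10*h^2 + 24*h) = (h - 4)*(h - 3)*(h^4 + 3*h^3 - 6*h^2 - 8*h) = h*(h - 4)*(h - 3)*(h^3 + 3*h^2 - 6*h - 8) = h*(h - 4)*(h - 3)*(h + 4)*(h^2 - h - 2) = h*(h - 4)*(h - 3)*(h + 1)*(h + 4)*(h - 2)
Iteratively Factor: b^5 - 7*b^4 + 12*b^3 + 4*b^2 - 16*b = (b - 2)*(b^4 - 5*b^3 + 2*b^2 + 8*b) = b*(b - 2)*(b^3 - 5*b^2 + 2*b + 8) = b*(b - 2)^2*(b^2 - 3*b - 4) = b*(b - 4)*(b - 2)^2*(b + 1)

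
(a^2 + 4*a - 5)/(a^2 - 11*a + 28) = (a^2 + 4*a - 5)/(a^2 - 11*a + 28)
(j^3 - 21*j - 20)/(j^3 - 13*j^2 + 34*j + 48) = (j^2 - j - 20)/(j^2 - 14*j + 48)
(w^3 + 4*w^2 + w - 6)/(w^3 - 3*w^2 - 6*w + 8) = (w + 3)/(w - 4)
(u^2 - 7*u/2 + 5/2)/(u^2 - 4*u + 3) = (u - 5/2)/(u - 3)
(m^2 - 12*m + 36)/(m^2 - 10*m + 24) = (m - 6)/(m - 4)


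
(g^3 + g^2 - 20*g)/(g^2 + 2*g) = (g^2 + g - 20)/(g + 2)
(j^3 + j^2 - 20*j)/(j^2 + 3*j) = (j^2 + j - 20)/(j + 3)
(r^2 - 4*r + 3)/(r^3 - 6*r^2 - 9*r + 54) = (r - 1)/(r^2 - 3*r - 18)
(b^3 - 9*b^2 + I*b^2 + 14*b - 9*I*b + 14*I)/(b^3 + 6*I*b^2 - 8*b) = (b^3 + b^2*(-9 + I) + b*(14 - 9*I) + 14*I)/(b*(b^2 + 6*I*b - 8))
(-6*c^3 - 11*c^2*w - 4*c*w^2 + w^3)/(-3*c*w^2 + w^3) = (6*c^3 + 11*c^2*w + 4*c*w^2 - w^3)/(w^2*(3*c - w))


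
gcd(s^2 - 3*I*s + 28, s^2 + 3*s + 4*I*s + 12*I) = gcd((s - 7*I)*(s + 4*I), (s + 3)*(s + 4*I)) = s + 4*I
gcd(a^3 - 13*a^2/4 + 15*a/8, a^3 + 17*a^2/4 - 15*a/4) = a^2 - 3*a/4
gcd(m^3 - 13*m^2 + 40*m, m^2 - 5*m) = m^2 - 5*m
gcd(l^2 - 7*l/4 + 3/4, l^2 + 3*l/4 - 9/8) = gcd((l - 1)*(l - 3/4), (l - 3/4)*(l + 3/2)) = l - 3/4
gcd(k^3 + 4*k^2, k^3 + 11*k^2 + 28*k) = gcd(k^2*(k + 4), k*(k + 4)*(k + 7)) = k^2 + 4*k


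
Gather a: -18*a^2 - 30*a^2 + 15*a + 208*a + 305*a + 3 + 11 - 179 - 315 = -48*a^2 + 528*a - 480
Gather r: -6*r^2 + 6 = 6 - 6*r^2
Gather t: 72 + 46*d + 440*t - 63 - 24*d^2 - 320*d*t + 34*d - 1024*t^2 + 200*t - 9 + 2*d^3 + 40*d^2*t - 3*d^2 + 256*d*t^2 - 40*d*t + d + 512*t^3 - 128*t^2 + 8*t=2*d^3 - 27*d^2 + 81*d + 512*t^3 + t^2*(256*d - 1152) + t*(40*d^2 - 360*d + 648)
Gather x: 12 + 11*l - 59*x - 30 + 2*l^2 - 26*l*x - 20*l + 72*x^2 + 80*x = 2*l^2 - 9*l + 72*x^2 + x*(21 - 26*l) - 18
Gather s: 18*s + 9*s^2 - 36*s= 9*s^2 - 18*s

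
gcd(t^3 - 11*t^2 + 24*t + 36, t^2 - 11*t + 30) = t - 6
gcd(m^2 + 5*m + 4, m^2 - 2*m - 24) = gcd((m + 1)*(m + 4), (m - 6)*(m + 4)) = m + 4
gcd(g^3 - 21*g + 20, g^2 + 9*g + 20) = g + 5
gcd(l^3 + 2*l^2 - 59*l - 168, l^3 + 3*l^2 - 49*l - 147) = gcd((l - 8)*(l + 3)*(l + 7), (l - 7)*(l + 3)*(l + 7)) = l^2 + 10*l + 21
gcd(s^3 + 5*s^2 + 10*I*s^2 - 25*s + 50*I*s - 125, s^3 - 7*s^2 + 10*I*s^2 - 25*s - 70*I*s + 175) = s^2 + 10*I*s - 25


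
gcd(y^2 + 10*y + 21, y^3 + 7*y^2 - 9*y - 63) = y^2 + 10*y + 21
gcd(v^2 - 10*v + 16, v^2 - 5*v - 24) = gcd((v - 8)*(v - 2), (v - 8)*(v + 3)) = v - 8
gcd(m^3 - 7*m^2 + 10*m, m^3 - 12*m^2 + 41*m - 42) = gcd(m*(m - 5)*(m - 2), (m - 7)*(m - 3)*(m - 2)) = m - 2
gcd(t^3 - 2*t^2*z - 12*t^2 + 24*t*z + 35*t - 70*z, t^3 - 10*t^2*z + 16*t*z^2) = -t + 2*z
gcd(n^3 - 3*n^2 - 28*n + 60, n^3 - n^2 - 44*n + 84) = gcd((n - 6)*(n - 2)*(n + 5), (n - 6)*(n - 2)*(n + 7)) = n^2 - 8*n + 12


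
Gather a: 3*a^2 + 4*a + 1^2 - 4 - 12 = 3*a^2 + 4*a - 15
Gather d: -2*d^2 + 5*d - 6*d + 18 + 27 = -2*d^2 - d + 45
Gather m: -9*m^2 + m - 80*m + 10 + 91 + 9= -9*m^2 - 79*m + 110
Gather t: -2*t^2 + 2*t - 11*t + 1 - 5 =-2*t^2 - 9*t - 4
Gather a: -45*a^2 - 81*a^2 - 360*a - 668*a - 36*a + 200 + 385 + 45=-126*a^2 - 1064*a + 630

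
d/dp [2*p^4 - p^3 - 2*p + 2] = 8*p^3 - 3*p^2 - 2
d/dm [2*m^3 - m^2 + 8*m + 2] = 6*m^2 - 2*m + 8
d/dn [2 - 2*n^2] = -4*n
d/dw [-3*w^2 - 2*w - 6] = -6*w - 2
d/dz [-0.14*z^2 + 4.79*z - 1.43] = 4.79 - 0.28*z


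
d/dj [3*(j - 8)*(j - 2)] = 6*j - 30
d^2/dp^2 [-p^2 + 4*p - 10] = -2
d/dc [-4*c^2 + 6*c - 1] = 6 - 8*c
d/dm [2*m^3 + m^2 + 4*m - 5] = 6*m^2 + 2*m + 4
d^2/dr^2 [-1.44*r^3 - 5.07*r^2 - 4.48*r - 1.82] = -8.64*r - 10.14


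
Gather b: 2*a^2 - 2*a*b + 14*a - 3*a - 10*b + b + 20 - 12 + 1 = 2*a^2 + 11*a + b*(-2*a - 9) + 9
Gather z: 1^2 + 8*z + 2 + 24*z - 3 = 32*z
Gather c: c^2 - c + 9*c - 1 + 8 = c^2 + 8*c + 7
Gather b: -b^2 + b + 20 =-b^2 + b + 20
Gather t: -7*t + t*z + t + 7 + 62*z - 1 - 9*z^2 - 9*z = t*(z - 6) - 9*z^2 + 53*z + 6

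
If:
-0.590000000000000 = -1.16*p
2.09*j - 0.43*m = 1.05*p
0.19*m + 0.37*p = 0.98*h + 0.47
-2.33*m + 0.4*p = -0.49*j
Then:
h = -0.26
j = 0.29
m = 0.15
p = 0.51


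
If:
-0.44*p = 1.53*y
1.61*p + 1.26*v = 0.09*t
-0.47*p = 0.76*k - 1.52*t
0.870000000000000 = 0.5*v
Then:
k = 48.72 - 122.258672248804*y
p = -3.47727272727273*y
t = 24.36 - 62.2045454545455*y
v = 1.74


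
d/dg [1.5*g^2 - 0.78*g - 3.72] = 3.0*g - 0.78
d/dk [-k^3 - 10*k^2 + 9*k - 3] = -3*k^2 - 20*k + 9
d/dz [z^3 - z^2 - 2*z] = 3*z^2 - 2*z - 2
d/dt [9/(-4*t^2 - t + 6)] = 9*(8*t + 1)/(4*t^2 + t - 6)^2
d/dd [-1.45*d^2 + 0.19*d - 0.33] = 0.19 - 2.9*d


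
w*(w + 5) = w^2 + 5*w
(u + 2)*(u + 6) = u^2 + 8*u + 12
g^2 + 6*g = g*(g + 6)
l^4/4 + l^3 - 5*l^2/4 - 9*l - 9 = (l/4 + 1/2)*(l - 3)*(l + 2)*(l + 3)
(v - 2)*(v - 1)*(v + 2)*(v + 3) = v^4 + 2*v^3 - 7*v^2 - 8*v + 12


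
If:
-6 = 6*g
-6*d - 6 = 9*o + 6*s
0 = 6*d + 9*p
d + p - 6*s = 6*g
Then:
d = 18*s - 18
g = -1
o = 34/3 - 38*s/3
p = 12 - 12*s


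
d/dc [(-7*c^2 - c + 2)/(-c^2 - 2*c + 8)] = (13*c^2 - 108*c - 4)/(c^4 + 4*c^3 - 12*c^2 - 32*c + 64)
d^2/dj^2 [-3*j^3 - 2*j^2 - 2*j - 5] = -18*j - 4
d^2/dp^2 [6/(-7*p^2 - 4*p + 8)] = 12*(49*p^2 + 28*p - 4*(7*p + 2)^2 - 56)/(7*p^2 + 4*p - 8)^3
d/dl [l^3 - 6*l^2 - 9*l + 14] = 3*l^2 - 12*l - 9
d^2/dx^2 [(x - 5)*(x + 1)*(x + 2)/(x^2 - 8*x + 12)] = 2*(23*x^3 - 246*x^2 + 1140*x - 2056)/(x^6 - 24*x^5 + 228*x^4 - 1088*x^3 + 2736*x^2 - 3456*x + 1728)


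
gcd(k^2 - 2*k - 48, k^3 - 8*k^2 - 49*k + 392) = k - 8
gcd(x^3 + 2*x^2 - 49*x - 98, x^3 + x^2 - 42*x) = x + 7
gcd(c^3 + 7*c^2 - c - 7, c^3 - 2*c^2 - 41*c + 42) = c - 1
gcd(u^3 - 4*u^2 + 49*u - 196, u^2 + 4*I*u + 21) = u + 7*I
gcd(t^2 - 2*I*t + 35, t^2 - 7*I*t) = t - 7*I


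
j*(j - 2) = j^2 - 2*j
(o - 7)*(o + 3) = o^2 - 4*o - 21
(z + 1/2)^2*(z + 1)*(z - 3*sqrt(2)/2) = z^4 - 3*sqrt(2)*z^3/2 + 2*z^3 - 3*sqrt(2)*z^2 + 5*z^2/4 - 15*sqrt(2)*z/8 + z/4 - 3*sqrt(2)/8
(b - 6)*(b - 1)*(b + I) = b^3 - 7*b^2 + I*b^2 + 6*b - 7*I*b + 6*I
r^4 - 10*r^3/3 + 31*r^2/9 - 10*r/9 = r*(r - 5/3)*(r - 1)*(r - 2/3)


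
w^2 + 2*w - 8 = (w - 2)*(w + 4)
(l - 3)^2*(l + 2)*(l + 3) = l^4 - l^3 - 15*l^2 + 9*l + 54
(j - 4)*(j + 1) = j^2 - 3*j - 4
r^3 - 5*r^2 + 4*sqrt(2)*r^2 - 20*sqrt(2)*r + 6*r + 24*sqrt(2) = (r - 3)*(r - 2)*(r + 4*sqrt(2))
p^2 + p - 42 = (p - 6)*(p + 7)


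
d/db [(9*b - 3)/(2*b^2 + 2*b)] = 3*(-3*b^2 + 2*b + 1)/(2*b^2*(b^2 + 2*b + 1))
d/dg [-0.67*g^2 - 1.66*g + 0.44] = -1.34*g - 1.66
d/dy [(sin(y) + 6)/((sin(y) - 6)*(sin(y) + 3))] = -(sin(y) + 12)*sin(y)*cos(y)/((sin(y) - 6)^2*(sin(y) + 3)^2)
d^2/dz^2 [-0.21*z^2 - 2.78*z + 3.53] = -0.420000000000000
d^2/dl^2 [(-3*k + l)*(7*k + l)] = 2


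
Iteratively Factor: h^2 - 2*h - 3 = (h + 1)*(h - 3)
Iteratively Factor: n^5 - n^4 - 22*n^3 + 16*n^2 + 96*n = (n - 4)*(n^4 + 3*n^3 - 10*n^2 - 24*n) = (n - 4)*(n + 4)*(n^3 - n^2 - 6*n) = (n - 4)*(n + 2)*(n + 4)*(n^2 - 3*n) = n*(n - 4)*(n + 2)*(n + 4)*(n - 3)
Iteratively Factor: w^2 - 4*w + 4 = (w - 2)*(w - 2)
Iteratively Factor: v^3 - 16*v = (v - 4)*(v^2 + 4*v) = v*(v - 4)*(v + 4)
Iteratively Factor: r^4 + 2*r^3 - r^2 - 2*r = (r)*(r^3 + 2*r^2 - r - 2) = r*(r - 1)*(r^2 + 3*r + 2) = r*(r - 1)*(r + 1)*(r + 2)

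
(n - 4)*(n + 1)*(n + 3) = n^3 - 13*n - 12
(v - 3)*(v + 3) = v^2 - 9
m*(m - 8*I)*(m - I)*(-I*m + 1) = -I*m^4 - 8*m^3 - I*m^2 - 8*m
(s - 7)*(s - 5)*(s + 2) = s^3 - 10*s^2 + 11*s + 70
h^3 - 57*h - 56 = (h - 8)*(h + 1)*(h + 7)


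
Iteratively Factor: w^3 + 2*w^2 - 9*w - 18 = (w + 3)*(w^2 - w - 6) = (w - 3)*(w + 3)*(w + 2)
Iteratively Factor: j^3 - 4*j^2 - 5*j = (j + 1)*(j^2 - 5*j) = j*(j + 1)*(j - 5)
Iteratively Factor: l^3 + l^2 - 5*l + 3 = (l - 1)*(l^2 + 2*l - 3) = (l - 1)^2*(l + 3)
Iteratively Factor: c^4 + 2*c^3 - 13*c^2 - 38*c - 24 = (c + 3)*(c^3 - c^2 - 10*c - 8) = (c + 1)*(c + 3)*(c^2 - 2*c - 8) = (c + 1)*(c + 2)*(c + 3)*(c - 4)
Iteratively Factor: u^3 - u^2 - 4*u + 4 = (u - 2)*(u^2 + u - 2) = (u - 2)*(u - 1)*(u + 2)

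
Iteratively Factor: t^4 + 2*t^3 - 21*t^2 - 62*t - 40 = (t - 5)*(t^3 + 7*t^2 + 14*t + 8) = (t - 5)*(t + 4)*(t^2 + 3*t + 2) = (t - 5)*(t + 2)*(t + 4)*(t + 1)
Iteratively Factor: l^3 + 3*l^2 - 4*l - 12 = (l + 3)*(l^2 - 4) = (l - 2)*(l + 3)*(l + 2)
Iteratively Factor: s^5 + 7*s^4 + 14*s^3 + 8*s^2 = (s + 1)*(s^4 + 6*s^3 + 8*s^2) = s*(s + 1)*(s^3 + 6*s^2 + 8*s) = s*(s + 1)*(s + 2)*(s^2 + 4*s) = s*(s + 1)*(s + 2)*(s + 4)*(s)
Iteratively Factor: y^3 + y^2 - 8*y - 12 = (y + 2)*(y^2 - y - 6) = (y + 2)^2*(y - 3)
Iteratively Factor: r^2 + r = (r)*(r + 1)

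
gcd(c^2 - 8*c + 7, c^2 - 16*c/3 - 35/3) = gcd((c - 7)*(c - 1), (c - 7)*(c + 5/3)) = c - 7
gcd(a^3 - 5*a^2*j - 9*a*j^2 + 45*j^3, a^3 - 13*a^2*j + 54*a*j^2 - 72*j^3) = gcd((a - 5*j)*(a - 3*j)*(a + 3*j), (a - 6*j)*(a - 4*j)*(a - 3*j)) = a - 3*j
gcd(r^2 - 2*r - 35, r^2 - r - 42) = r - 7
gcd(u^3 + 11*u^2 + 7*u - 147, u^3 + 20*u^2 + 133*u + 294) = u^2 + 14*u + 49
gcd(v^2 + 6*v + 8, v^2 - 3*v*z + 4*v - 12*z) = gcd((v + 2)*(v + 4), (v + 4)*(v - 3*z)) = v + 4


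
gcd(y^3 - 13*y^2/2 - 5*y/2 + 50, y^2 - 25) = y - 5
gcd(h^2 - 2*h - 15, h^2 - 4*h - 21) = h + 3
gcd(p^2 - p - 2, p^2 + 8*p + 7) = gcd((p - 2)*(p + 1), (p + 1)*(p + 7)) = p + 1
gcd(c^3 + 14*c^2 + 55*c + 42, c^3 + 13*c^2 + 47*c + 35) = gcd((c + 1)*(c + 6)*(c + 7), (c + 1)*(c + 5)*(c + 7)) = c^2 + 8*c + 7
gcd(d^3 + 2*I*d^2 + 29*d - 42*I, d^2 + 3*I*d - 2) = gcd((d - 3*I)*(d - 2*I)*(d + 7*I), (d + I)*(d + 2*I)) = 1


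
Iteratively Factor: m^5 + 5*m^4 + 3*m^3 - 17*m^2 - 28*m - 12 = (m - 2)*(m^4 + 7*m^3 + 17*m^2 + 17*m + 6) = (m - 2)*(m + 1)*(m^3 + 6*m^2 + 11*m + 6) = (m - 2)*(m + 1)^2*(m^2 + 5*m + 6) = (m - 2)*(m + 1)^2*(m + 3)*(m + 2)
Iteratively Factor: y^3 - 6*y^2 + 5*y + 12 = (y - 3)*(y^2 - 3*y - 4) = (y - 4)*(y - 3)*(y + 1)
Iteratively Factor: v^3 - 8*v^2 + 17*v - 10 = (v - 5)*(v^2 - 3*v + 2) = (v - 5)*(v - 1)*(v - 2)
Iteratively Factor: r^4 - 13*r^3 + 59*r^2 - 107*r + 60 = (r - 3)*(r^3 - 10*r^2 + 29*r - 20) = (r - 5)*(r - 3)*(r^2 - 5*r + 4) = (r - 5)*(r - 3)*(r - 1)*(r - 4)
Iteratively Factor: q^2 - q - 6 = (q - 3)*(q + 2)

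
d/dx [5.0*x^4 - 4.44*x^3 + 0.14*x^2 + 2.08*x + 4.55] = 20.0*x^3 - 13.32*x^2 + 0.28*x + 2.08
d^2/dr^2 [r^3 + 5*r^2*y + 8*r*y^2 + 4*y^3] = 6*r + 10*y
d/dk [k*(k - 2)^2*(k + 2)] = 4*k^3 - 6*k^2 - 8*k + 8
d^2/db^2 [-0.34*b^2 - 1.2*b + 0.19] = -0.680000000000000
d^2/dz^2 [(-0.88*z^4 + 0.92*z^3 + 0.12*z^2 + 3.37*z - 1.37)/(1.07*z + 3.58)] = (-6.045072*z^4 - 51.828232*z^3 - 114.196272*z^2 + 70.746528*z - 25.879334)/(1.225043*z^3 + 12.296226*z^2 + 41.140644*z + 45.882712)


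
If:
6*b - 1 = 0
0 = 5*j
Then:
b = 1/6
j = 0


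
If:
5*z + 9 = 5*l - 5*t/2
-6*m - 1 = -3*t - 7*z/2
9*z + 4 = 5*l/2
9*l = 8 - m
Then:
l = 10564/10675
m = -9676/10675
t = -13682/10675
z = -362/2135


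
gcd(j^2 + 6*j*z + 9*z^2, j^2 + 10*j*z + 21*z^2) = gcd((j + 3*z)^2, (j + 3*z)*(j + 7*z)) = j + 3*z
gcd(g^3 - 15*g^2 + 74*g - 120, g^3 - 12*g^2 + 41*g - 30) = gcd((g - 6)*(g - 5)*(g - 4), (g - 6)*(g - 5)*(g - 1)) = g^2 - 11*g + 30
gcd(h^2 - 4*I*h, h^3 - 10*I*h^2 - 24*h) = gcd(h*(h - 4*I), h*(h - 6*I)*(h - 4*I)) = h^2 - 4*I*h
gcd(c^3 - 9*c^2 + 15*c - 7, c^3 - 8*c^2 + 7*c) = c^2 - 8*c + 7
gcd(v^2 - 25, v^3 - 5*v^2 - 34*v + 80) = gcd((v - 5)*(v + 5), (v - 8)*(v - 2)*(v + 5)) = v + 5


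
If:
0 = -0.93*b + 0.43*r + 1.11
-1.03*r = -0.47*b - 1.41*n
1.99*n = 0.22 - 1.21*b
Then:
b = 1.08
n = -0.54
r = -0.25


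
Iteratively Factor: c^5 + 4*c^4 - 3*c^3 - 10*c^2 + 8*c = (c - 1)*(c^4 + 5*c^3 + 2*c^2 - 8*c) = c*(c - 1)*(c^3 + 5*c^2 + 2*c - 8) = c*(c - 1)*(c + 2)*(c^2 + 3*c - 4) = c*(c - 1)*(c + 2)*(c + 4)*(c - 1)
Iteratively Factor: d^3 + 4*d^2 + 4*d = (d + 2)*(d^2 + 2*d) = (d + 2)^2*(d)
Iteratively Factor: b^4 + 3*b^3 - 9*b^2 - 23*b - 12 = (b + 1)*(b^3 + 2*b^2 - 11*b - 12) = (b + 1)*(b + 4)*(b^2 - 2*b - 3) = (b + 1)^2*(b + 4)*(b - 3)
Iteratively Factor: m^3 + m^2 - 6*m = (m + 3)*(m^2 - 2*m) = (m - 2)*(m + 3)*(m)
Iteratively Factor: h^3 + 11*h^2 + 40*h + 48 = (h + 4)*(h^2 + 7*h + 12) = (h + 4)^2*(h + 3)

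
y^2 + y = y*(y + 1)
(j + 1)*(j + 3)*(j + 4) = j^3 + 8*j^2 + 19*j + 12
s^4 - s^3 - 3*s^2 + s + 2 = (s - 2)*(s - 1)*(s + 1)^2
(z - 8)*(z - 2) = z^2 - 10*z + 16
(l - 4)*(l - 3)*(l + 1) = l^3 - 6*l^2 + 5*l + 12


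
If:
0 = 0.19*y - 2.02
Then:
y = 10.63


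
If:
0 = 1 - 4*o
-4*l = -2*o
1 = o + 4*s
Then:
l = 1/8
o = 1/4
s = 3/16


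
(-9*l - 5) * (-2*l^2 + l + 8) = 18*l^3 + l^2 - 77*l - 40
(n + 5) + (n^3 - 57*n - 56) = n^3 - 56*n - 51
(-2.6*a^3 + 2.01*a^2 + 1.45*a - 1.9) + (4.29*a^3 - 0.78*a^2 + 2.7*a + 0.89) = 1.69*a^3 + 1.23*a^2 + 4.15*a - 1.01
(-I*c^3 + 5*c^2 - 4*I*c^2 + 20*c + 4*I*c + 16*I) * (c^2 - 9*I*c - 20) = -I*c^5 - 4*c^4 - 4*I*c^4 - 16*c^3 - 21*I*c^3 - 64*c^2 - 84*I*c^2 - 256*c - 80*I*c - 320*I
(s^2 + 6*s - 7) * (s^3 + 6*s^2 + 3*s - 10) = s^5 + 12*s^4 + 32*s^3 - 34*s^2 - 81*s + 70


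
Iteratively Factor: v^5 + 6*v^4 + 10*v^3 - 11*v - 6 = (v + 3)*(v^4 + 3*v^3 + v^2 - 3*v - 2) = (v - 1)*(v + 3)*(v^3 + 4*v^2 + 5*v + 2) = (v - 1)*(v + 1)*(v + 3)*(v^2 + 3*v + 2) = (v - 1)*(v + 1)^2*(v + 3)*(v + 2)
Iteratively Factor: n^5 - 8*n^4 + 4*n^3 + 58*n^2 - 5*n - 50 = (n - 1)*(n^4 - 7*n^3 - 3*n^2 + 55*n + 50) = (n - 5)*(n - 1)*(n^3 - 2*n^2 - 13*n - 10) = (n - 5)^2*(n - 1)*(n^2 + 3*n + 2) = (n - 5)^2*(n - 1)*(n + 1)*(n + 2)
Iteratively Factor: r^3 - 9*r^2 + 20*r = (r - 4)*(r^2 - 5*r) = (r - 5)*(r - 4)*(r)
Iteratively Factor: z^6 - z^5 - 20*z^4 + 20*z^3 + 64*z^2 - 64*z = (z - 2)*(z^5 + z^4 - 18*z^3 - 16*z^2 + 32*z) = z*(z - 2)*(z^4 + z^3 - 18*z^2 - 16*z + 32) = z*(z - 2)*(z + 4)*(z^3 - 3*z^2 - 6*z + 8) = z*(z - 2)*(z - 1)*(z + 4)*(z^2 - 2*z - 8) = z*(z - 2)*(z - 1)*(z + 2)*(z + 4)*(z - 4)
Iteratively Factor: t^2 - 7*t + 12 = (t - 4)*(t - 3)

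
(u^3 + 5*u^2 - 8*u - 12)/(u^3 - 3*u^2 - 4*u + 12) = (u^2 + 7*u + 6)/(u^2 - u - 6)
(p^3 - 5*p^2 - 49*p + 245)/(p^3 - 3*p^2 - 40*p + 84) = (p^2 + 2*p - 35)/(p^2 + 4*p - 12)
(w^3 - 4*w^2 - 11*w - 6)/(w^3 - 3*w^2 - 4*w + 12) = (w^3 - 4*w^2 - 11*w - 6)/(w^3 - 3*w^2 - 4*w + 12)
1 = 1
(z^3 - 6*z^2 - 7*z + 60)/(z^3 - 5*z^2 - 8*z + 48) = (z - 5)/(z - 4)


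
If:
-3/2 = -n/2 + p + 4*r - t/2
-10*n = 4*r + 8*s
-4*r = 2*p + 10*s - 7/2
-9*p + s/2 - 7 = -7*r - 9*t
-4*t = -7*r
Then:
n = -9022/19819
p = -93733/79276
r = -3458/19819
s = 26013/39638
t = -12103/39638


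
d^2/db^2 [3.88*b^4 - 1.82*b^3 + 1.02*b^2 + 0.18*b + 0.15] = 46.56*b^2 - 10.92*b + 2.04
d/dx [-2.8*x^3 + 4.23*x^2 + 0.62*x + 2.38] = -8.4*x^2 + 8.46*x + 0.62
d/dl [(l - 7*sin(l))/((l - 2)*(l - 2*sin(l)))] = (-5*l^2*cos(l) - l^2 + 14*l*sin(l) + 10*l*cos(l) - 14*sin(l)^2 - 10*sin(l))/((l - 2)^2*(l - 2*sin(l))^2)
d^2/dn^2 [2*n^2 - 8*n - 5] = 4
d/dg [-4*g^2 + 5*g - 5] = 5 - 8*g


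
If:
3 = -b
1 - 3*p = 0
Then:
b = -3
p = 1/3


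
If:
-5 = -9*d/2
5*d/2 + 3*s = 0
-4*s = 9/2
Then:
No Solution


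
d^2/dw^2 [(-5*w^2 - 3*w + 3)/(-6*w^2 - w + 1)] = 26*(6*w^3 - 18*w^2 - 1)/(216*w^6 + 108*w^5 - 90*w^4 - 35*w^3 + 15*w^2 + 3*w - 1)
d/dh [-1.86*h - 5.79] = -1.86000000000000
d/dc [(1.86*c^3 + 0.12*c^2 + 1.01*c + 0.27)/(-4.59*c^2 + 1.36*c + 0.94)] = (-8.5374*c^4 + 5.0592*c^3 + 10.0443*c^2 + 2.7042*c + 0.5822)/(21.0681*c^4 - 12.4848*c^3 - 6.7796*c^2 + 2.5568*c + 0.8836)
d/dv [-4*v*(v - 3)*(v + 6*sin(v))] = -24*v^2*cos(v) - 12*v^2 - 48*v*sin(v) + 72*v*cos(v) + 24*v + 72*sin(v)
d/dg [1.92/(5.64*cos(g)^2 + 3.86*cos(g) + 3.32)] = (21.6576*cos(g) + 7.4112)*sin(g)/(5.64*cos(g)^2 + 3.86*cos(g) + 3.32)^2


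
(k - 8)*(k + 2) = k^2 - 6*k - 16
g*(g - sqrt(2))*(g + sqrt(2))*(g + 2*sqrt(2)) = g^4 + 2*sqrt(2)*g^3 - 2*g^2 - 4*sqrt(2)*g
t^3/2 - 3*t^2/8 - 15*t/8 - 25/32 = (t/2 + 1/4)*(t - 5/2)*(t + 5/4)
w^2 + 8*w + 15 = (w + 3)*(w + 5)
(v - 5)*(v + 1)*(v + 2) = v^3 - 2*v^2 - 13*v - 10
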